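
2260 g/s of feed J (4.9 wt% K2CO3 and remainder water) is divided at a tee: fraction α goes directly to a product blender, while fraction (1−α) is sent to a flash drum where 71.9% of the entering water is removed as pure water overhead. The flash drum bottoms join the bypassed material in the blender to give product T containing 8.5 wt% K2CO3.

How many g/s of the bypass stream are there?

All 2260×0.049 = 110.74 g/s of K2CO3 reaches T, so T = 110.74/0.085 = 1302.8 g/s and vapour = 957.18 g/s.
The evaporator receives (1−α)·2260 of feed at 0.951 water and removes 0.719 of that water:
0.719×0.951×(1−α)×2260 = 957.18
(1−α) = 957.18/1545.3 = 0.6194;  α = 0.3806.
Bypass flow = 0.3806×2260 = 860.15 g/s.

860.1 g/s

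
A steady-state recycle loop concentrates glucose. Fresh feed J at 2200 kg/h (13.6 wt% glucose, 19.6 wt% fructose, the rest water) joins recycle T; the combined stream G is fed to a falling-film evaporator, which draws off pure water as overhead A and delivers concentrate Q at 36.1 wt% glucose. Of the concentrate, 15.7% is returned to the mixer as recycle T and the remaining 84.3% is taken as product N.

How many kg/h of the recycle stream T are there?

154.4 kg/h

Overall glucose balance (none leaves overhead): glucose in fresh feed = glucose in product, i.e. 2200×0.136 = (1−0.157)·Q·0.361.
Q = 299.2/(0.361×0.843) = 983.17 kg/h.
Recycle T = 0.157×983.17 = 154.36 kg/h.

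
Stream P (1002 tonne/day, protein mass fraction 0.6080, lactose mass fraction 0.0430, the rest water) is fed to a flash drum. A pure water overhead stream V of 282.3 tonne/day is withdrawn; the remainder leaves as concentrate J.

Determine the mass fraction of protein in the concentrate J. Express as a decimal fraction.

0.8465

protein is not removed: 1002×0.608 = 609.22 tonne/day of protein enters J.
Concentrate = 1002 − 282.3 = 719.7 tonne/day.
Mass fraction = 609.22/719.7 = 0.8465.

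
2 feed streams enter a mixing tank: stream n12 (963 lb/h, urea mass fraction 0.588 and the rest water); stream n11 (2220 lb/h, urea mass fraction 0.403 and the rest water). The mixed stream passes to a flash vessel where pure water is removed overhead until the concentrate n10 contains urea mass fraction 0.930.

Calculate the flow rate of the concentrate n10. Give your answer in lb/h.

1571 lb/h

urea entering = 963×0.588 + 2220×0.403 = 1460.9 lb/h.
All urea reports to n10, so n10 = 1460.9/0.930 = 1570.9 lb/h.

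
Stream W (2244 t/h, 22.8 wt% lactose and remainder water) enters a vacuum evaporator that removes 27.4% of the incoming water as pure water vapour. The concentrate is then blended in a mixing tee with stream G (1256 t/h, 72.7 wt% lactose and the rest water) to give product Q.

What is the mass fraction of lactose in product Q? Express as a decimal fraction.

Vapour removed = 0.274×0.772×2244 = 474.67 t/h; concentrate = 1769.3 t/h.
lactose reaching the mixer = 511.63 (from concentrate) + 1256×0.727 = 1424.7 t/h.
Product flow = 1769.3 + 1256 = 3025.3 t/h; lactose fraction = 0.471.

0.471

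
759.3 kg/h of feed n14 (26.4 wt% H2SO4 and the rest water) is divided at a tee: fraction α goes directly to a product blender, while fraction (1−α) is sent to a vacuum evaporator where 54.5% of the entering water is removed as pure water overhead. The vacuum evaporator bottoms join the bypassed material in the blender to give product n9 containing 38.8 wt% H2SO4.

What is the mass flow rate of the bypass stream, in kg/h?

154.3 kg/h

All 759.3×0.264 = 200.46 kg/h of H2SO4 reaches n9, so n9 = 200.46/0.388 = 516.64 kg/h and vapour = 242.66 kg/h.
The evaporator receives (1−α)·759.3 of feed at 0.736 water and removes 0.545 of that water:
0.545×0.736×(1−α)×759.3 = 242.66
(1−α) = 242.66/304.57 = 0.7967;  α = 0.2033.
Bypass flow = 0.2033×759.3 = 154.34 kg/h.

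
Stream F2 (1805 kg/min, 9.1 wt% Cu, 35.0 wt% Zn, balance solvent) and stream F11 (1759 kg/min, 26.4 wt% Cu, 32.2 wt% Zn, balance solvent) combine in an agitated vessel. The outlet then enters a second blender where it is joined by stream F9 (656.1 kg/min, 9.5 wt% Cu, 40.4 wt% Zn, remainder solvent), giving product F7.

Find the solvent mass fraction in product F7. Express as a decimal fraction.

Overall, product flow = 4220.1 kg/min.
solvent in = 1805×0.559 + 1759×0.414 + 656.1×0.501 = 2065.9 kg/min.
solvent fraction in F7 = 0.490.

0.490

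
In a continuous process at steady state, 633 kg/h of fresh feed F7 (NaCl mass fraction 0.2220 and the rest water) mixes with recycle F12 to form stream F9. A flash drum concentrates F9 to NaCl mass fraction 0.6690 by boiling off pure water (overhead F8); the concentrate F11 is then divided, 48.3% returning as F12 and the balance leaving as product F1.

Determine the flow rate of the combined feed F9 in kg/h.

829.2 kg/h

Overall NaCl balance (none leaves overhead): NaCl in fresh feed = NaCl in product, i.e. 633×0.222 = (1−0.483)·F11·0.669.
F11 = 140.53/(0.669×0.517) = 406.29 kg/h.
Recycle F12 = 0.483×406.29 = 196.24 kg/h.
Combined feed F9 = 633 + 196.24 = 829.24 kg/h.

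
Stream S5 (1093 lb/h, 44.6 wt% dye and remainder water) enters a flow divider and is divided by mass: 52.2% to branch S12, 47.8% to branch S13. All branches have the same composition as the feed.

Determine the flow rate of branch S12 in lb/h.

Branch S12 flow = 0.522×1093 = 570.55 lb/h.

570.5 lb/h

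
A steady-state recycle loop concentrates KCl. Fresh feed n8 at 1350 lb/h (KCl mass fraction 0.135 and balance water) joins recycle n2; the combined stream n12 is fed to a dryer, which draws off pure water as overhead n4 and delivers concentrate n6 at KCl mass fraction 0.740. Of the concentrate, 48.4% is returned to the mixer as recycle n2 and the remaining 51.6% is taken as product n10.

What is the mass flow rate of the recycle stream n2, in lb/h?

Overall KCl balance (none leaves overhead): KCl in fresh feed = KCl in product, i.e. 1350×0.135 = (1−0.484)·n6·0.740.
n6 = 182.25/(0.740×0.516) = 477.29 lb/h.
Recycle n2 = 0.484×477.29 = 231.01 lb/h.

231 lb/h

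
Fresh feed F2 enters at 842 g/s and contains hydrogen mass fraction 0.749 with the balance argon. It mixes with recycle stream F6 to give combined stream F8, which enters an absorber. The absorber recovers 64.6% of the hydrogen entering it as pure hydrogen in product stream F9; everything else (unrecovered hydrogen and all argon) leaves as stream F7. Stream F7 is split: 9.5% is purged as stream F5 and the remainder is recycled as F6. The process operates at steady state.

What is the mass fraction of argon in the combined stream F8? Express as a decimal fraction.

0.706

argon enters only via F2 and leaves only via the purge: 842×0.251 = 0.095×(argon in F7), and the absorber passes all argon, so argon in F8 = argon in F7 = 2224.7 g/s.
hydrogen in F8: m_A = 842×0.749 + (1−0.095)·(1−0.646)·m_A, so m_A = 630.66/0.6796 = 927.94 g/s.
F8 = 927.94 + 2224.7 = 3152.6 g/s.
argon fraction in F8 = 2224.7/3152.6 = 0.706.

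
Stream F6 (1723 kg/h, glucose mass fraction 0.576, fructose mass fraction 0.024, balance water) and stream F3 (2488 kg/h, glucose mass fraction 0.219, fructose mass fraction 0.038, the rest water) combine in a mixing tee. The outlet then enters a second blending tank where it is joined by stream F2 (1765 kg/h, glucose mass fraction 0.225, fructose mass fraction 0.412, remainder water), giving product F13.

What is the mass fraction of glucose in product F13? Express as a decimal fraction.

Overall, product flow = 5976 kg/h.
glucose in = 1723×0.576 + 2488×0.219 + 1765×0.225 = 1934.4 kg/h.
glucose fraction in F13 = 0.324.

0.324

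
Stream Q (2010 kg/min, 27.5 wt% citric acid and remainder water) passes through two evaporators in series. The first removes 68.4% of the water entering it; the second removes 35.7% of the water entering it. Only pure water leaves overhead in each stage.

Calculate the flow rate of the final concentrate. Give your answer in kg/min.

water in feed = 2010×0.725 = 1457.2 kg/min.
After stage 1: water left = (1−0.684)×1457.2 = 460.49; stream total = 1013.2 kg/min.
After stage 2: water left = (1−0.357)×460.49 = 296.1; final concentrate = 848.85 kg/min.

848.8 kg/min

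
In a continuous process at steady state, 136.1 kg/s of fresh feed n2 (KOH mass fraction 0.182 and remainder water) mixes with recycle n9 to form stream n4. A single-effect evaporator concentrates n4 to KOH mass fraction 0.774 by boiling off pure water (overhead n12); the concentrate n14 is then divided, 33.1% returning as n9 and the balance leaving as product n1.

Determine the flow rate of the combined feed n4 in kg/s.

151.9 kg/s

Overall KOH balance (none leaves overhead): KOH in fresh feed = KOH in product, i.e. 136.1×0.182 = (1−0.331)·n14·0.774.
n14 = 24.77/(0.774×0.669) = 47.837 kg/s.
Recycle n9 = 0.331×47.837 = 15.834 kg/s.
Combined feed n4 = 136.1 + 15.834 = 151.93 kg/s.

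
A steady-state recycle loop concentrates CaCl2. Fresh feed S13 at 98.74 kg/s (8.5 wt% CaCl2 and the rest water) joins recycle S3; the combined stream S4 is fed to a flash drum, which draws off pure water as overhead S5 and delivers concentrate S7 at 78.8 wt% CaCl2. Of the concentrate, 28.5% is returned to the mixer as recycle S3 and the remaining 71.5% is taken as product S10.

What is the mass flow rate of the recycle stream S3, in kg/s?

4.245 kg/s

Overall CaCl2 balance (none leaves overhead): CaCl2 in fresh feed = CaCl2 in product, i.e. 98.74×0.085 = (1−0.285)·S7·0.788.
S7 = 8.3929/(0.788×0.715) = 14.896 kg/s.
Recycle S3 = 0.285×14.896 = 4.2455 kg/s.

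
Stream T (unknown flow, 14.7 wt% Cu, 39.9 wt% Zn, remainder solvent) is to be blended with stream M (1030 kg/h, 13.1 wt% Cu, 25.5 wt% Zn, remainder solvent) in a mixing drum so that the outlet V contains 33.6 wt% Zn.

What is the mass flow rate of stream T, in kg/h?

1324 kg/h

Let T be the unknown flow. Total out = 1030 + T.
Zn balance: 262.65 + 0.399·T = 0.336·(1030 + T)
(0.399 − 0.336)·T = 0.336×1030 − 262.65 = 83.43
T = 83.43 / 0.063 = 1324.3 kg/h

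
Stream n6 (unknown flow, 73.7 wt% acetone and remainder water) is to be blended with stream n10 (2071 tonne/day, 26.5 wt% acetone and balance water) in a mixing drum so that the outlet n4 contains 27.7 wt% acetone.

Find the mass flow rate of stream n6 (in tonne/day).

Let n6 be the unknown flow. Total out = 2071 + n6.
acetone balance: 548.82 + 0.737·n6 = 0.277·(2071 + n6)
(0.737 − 0.277)·n6 = 0.277×2071 − 548.82 = 24.852
n6 = 24.852 / 0.460 = 54.026 tonne/day

54.03 tonne/day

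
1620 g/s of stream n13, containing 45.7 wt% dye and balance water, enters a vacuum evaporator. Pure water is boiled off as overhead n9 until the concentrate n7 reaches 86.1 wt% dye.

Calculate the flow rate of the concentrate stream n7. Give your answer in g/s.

dye is conserved: 1620×0.457 = 740.34 g/s all reports to the concentrate.
Concentrate = 740.34/(target fraction) = 859.86 g/s.

859.9 g/s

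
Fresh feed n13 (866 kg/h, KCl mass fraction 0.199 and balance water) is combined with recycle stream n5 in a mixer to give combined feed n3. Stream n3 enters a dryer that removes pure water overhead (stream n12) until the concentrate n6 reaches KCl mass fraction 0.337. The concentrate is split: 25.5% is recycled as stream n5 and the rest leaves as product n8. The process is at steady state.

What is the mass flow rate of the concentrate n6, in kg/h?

Overall KCl balance (none leaves overhead): KCl in fresh feed = KCl in product, i.e. 866×0.199 = (1−0.255)·n6·0.337.
n6 = 172.33/(0.337×0.745) = 686.41 kg/h.

686.4 kg/h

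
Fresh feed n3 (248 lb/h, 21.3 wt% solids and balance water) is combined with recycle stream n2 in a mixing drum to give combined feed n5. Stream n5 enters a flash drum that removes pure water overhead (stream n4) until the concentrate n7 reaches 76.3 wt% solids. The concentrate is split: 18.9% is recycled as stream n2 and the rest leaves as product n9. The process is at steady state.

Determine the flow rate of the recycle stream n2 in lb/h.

16.13 lb/h

Overall solids balance (none leaves overhead): solids in fresh feed = solids in product, i.e. 248×0.213 = (1−0.189)·n7·0.763.
n7 = 52.824/(0.763×0.811) = 85.366 lb/h.
Recycle n2 = 0.189×85.366 = 16.134 lb/h.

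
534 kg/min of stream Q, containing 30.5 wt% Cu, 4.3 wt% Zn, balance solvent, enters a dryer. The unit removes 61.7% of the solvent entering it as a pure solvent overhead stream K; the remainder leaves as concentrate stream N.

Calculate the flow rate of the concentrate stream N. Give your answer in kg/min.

319.2 kg/min

solvent entering = 534×0.652 = 348.17 kg/min; overhead removed = 0.617×348.17 = 214.82 kg/min.
Concentrate = 534 − 214.82 = 319.18 kg/min.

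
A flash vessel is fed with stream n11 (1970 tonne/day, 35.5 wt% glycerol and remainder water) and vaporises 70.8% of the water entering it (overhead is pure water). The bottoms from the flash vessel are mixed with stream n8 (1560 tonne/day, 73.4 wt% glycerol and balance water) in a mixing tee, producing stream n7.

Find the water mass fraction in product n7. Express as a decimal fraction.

0.299

Vapour removed = 0.708×0.645×1970 = 899.62 tonne/day; concentrate = 1070.4 tonne/day.
water reaching the mixer = 371.03 (from concentrate) + 1560×0.266 = 785.99 tonne/day.
Product flow = 1070.4 + 1560 = 2630.4 tonne/day; water fraction = 0.299.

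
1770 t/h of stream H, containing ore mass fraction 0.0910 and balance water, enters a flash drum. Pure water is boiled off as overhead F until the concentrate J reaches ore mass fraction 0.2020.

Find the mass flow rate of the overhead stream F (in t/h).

972.6 t/h

ore is conserved: 1770×0.091 = 161.07 t/h all reports to the concentrate.
Concentrate = 161.07/(target fraction) = 797.38 t/h.
Overhead = 1770 − 797.38 = 972.62 t/h.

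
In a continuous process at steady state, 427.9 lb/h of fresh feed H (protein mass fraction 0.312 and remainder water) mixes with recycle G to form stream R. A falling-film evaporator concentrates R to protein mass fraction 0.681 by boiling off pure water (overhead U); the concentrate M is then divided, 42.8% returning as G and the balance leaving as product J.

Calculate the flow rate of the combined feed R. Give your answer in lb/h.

Overall protein balance (none leaves overhead): protein in fresh feed = protein in product, i.e. 427.9×0.312 = (1−0.428)·M·0.681.
M = 133.5/(0.681×0.572) = 342.73 lb/h.
Recycle G = 0.428×342.73 = 146.69 lb/h.
Combined feed R = 427.9 + 146.69 = 574.59 lb/h.

574.6 lb/h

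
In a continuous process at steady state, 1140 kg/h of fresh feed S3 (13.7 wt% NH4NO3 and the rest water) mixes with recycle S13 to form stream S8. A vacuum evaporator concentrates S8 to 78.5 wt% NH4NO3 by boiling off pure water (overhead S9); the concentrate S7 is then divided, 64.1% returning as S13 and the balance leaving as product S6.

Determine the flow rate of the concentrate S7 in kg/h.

554.2 kg/h

Overall NH4NO3 balance (none leaves overhead): NH4NO3 in fresh feed = NH4NO3 in product, i.e. 1140×0.137 = (1−0.641)·S7·0.785.
S7 = 156.18/(0.785×0.359) = 554.19 kg/h.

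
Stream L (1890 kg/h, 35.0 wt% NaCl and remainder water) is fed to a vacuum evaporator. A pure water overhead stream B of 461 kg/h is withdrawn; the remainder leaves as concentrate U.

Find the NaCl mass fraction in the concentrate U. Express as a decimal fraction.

NaCl is not removed: 1890×0.350 = 661.5 kg/h of NaCl enters U.
Concentrate = 1890 − 461 = 1429 kg/h.
Mass fraction = 661.5/1429 = 0.463.

0.463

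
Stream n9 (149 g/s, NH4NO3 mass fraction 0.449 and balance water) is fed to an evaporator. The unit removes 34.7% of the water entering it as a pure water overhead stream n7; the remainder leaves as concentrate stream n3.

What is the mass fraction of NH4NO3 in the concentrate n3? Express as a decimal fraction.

NH4NO3 is not removed: 149×0.449 = 66.901 g/s of NH4NO3 enters n3.
water entering = 149×0.551 = 82.099 g/s; overhead removed = 0.347×82.099 = 28.488 g/s.
Concentrate = 149 − 28.488 = 120.51 g/s.
Mass fraction = 66.901/120.51 = 0.555.

0.555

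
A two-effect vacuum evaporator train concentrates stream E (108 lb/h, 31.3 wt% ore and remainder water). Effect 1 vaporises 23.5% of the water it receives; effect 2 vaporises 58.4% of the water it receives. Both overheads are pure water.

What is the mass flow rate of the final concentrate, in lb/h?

57.42 lb/h

water in feed = 108×0.687 = 74.196 lb/h.
After stage 1: water left = (1−0.235)×74.196 = 56.76; stream total = 90.564 lb/h.
After stage 2: water left = (1−0.584)×56.76 = 23.612; final concentrate = 57.416 lb/h.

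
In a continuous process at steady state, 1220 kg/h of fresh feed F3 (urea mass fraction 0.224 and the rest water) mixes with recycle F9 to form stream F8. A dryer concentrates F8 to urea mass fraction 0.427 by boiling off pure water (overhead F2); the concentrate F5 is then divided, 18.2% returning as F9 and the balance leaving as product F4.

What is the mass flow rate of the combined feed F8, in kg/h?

1362 kg/h

Overall urea balance (none leaves overhead): urea in fresh feed = urea in product, i.e. 1220×0.224 = (1−0.182)·F5·0.427.
F5 = 273.28/(0.427×0.818) = 782.4 kg/h.
Recycle F9 = 0.182×782.4 = 142.4 kg/h.
Combined feed F8 = 1220 + 142.4 = 1362.4 kg/h.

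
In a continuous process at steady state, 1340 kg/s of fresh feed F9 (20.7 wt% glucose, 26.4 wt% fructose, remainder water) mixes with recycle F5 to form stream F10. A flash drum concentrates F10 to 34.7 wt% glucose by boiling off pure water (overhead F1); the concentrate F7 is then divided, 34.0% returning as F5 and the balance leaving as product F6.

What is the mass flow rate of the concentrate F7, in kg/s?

1211 kg/s

Overall glucose balance (none leaves overhead): glucose in fresh feed = glucose in product, i.e. 1340×0.207 = (1−0.340)·F7·0.347.
F7 = 277.38/(0.347×0.660) = 1211.2 kg/s.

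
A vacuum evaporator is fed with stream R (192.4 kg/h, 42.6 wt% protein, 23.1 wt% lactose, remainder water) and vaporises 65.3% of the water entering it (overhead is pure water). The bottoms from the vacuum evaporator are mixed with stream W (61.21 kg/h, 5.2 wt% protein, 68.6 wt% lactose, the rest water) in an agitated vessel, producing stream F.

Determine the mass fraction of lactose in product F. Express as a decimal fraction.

Vapour removed = 0.653×0.343×192.4 = 43.094 kg/h; concentrate = 149.31 kg/h.
lactose reaching the mixer = 44.444 (from concentrate) + 61.21×0.686 = 86.434 kg/h.
Product flow = 149.31 + 61.21 = 210.52 kg/h; lactose fraction = 0.411.

0.411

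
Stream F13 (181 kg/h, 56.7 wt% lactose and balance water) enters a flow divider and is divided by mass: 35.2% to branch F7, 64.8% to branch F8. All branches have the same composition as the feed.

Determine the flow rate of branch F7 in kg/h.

63.71 kg/h

Branch F7 flow = 0.352×181 = 63.712 kg/h.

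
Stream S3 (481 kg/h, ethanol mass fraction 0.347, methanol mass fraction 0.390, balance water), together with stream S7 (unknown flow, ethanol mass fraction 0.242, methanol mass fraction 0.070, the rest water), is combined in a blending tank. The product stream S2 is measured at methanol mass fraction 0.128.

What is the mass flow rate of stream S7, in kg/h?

2173 kg/h

Let S7 be the unknown flow. Total out = 481 + S7.
methanol balance: 187.59 + 0.070·S7 = 0.128·(481 + S7)
(0.070 − 0.128)·S7 = 0.128×481 − 187.59 = -126.02
S7 = -126.02 / -0.058 = 2172.8 kg/h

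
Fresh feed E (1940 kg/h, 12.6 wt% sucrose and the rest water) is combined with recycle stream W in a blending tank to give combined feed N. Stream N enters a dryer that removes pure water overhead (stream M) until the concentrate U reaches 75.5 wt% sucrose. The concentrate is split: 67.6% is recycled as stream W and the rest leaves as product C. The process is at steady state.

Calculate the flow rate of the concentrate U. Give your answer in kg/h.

999.3 kg/h

Overall sucrose balance (none leaves overhead): sucrose in fresh feed = sucrose in product, i.e. 1940×0.126 = (1−0.676)·U·0.755.
U = 244.44/(0.755×0.324) = 999.26 kg/h.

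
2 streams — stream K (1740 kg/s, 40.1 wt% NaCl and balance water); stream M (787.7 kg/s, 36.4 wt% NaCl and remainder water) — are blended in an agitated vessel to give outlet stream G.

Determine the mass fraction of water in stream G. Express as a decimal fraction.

Total flow out = 1740 + 787.7 = 2527.7 kg/s.
water in = 1740×0.599 + 787.7×0.636 = 1543.2 kg/s.
water mass fraction in G = 1543.2/2527.7 = 0.611.

0.611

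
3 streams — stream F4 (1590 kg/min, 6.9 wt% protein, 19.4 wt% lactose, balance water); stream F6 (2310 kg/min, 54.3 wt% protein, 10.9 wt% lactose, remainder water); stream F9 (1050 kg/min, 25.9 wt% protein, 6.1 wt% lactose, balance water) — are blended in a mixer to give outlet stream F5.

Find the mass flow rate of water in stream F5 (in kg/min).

2690 kg/min

water out = water in = 1590×0.737 + 2310×0.348 + 1050×0.680 = 2689.7 kg/min.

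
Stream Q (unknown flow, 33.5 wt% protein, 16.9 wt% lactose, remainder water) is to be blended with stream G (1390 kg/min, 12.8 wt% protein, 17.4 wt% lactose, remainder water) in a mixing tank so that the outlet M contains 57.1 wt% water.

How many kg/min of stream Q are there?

Let Q be the unknown flow. Total out = 1390 + Q.
water balance: 970.22 + 0.496·Q = 0.571·(1390 + Q)
(0.496 − 0.571)·Q = 0.571×1390 − 970.22 = -176.53
Q = -176.53 / -0.075 = 2353.7 kg/min

2354 kg/min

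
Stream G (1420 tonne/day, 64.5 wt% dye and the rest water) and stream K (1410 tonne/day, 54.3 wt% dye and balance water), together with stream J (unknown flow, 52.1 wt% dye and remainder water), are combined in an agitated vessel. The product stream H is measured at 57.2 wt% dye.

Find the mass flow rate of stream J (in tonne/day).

1231 tonne/day

Let J be the unknown flow. Total out = 2830 + J.
dye balance: 1681.5 + 0.521·J = 0.572·(2830 + J)
(0.521 − 0.572)·J = 0.572×2830 − 1681.5 = -62.77
J = -62.77 / -0.051 = 1230.8 tonne/day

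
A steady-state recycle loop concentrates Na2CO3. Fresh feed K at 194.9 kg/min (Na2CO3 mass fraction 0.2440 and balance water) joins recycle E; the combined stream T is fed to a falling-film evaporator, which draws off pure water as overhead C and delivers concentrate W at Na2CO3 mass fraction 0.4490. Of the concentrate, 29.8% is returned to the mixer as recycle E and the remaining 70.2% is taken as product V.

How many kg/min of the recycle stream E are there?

44.96 kg/min

Overall Na2CO3 balance (none leaves overhead): Na2CO3 in fresh feed = Na2CO3 in product, i.e. 194.9×0.244 = (1−0.298)·W·0.449.
W = 47.556/(0.449×0.702) = 150.88 kg/min.
Recycle E = 0.298×150.88 = 44.961 kg/min.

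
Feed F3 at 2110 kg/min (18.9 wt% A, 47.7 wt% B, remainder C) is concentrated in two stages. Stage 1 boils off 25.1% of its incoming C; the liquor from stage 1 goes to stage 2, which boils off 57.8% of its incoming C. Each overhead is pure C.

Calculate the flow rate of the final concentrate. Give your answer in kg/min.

C in feed = 2110×0.334 = 704.74 kg/min.
After stage 1: C left = (1−0.251)×704.74 = 527.85; stream total = 1933.1 kg/min.
After stage 2: C left = (1−0.578)×527.85 = 222.75; final concentrate = 1628 kg/min.

1628 kg/min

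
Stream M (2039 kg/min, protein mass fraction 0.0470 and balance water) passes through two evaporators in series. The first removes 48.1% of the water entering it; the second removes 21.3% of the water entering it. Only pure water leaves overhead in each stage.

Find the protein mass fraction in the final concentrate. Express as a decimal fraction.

water in feed = 2039×0.953 = 1943.2 kg/min.
After stage 1: water left = (1−0.481)×1943.2 = 1008.5; stream total = 1104.3 kg/min.
After stage 2: water left = (1−0.213)×1008.5 = 793.69; final concentrate = 889.53 kg/min.
protein fraction = 95.833/889.53 = 0.1077.

0.1077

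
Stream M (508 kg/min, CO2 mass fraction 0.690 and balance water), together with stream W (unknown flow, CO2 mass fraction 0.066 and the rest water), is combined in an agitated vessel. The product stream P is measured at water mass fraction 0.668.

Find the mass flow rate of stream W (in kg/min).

683.7 kg/min

Let W be the unknown flow. Total out = 508 + W.
water balance: 157.48 + 0.934·W = 0.668·(508 + W)
(0.934 − 0.668)·W = 0.668×508 − 157.48 = 181.86
W = 181.86 / 0.266 = 683.7 kg/min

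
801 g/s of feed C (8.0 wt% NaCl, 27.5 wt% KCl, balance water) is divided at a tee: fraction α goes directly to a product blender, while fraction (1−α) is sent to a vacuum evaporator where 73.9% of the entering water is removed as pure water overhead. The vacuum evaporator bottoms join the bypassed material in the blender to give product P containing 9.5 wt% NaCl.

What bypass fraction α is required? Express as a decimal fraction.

0.669

All 801×0.080 = 64.08 g/s of NaCl reaches P, so P = 64.08/0.095 = 674.53 g/s and vapour = 126.47 g/s.
The evaporator receives (1−α)·801 of feed at 0.645 water and removes 0.739 of that water:
0.739×0.645×(1−α)×801 = 126.47
(1−α) = 126.47/381.8 = 0.3313;  α = 0.6687.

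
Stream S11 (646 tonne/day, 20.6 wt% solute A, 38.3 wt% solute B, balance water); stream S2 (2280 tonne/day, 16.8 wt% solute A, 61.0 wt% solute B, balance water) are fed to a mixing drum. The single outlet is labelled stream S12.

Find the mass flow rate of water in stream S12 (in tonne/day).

771.7 tonne/day

water out = water in = 646×0.411 + 2280×0.222 = 771.67 tonne/day.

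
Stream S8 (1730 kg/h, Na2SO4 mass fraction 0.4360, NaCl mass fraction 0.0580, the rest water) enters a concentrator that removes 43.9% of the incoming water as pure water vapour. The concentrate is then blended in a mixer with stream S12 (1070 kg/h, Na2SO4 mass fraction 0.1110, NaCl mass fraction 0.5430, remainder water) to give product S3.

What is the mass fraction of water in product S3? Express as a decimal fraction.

0.3565

Vapour removed = 0.439×0.506×1730 = 384.29 kg/h; concentrate = 1345.7 kg/h.
water reaching the mixer = 491.09 (from concentrate) + 1070×0.346 = 861.31 kg/h.
Product flow = 1345.7 + 1070 = 2415.7 kg/h; water fraction = 0.3565.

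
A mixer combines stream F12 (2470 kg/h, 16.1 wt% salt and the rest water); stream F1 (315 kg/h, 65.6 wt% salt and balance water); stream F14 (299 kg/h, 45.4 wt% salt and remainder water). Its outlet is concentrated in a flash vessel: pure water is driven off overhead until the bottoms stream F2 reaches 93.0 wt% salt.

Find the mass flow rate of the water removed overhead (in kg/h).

2288 kg/h

salt entering = 2470×0.161 + 315×0.656 + 299×0.454 = 740.06 kg/h.
All salt reports to F2, so F2 = 740.06/0.930 = 795.76 kg/h.
Total feed = 3084 kg/h; overhead = 3084 − 795.76 = 2288.2 kg/h.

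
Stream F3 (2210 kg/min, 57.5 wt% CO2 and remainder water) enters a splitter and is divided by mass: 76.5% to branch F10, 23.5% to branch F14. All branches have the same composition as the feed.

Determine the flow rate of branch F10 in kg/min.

Branch F10 flow = 0.765×2210 = 1690.7 kg/min.

1691 kg/min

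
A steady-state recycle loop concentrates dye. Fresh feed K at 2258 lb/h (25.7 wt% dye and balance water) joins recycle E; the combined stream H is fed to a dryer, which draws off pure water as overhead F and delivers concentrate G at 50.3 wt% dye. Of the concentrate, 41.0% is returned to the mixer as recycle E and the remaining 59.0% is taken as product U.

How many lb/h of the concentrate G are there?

Overall dye balance (none leaves overhead): dye in fresh feed = dye in product, i.e. 2258×0.257 = (1−0.410)·G·0.503.
G = 580.31/(0.503×0.590) = 1955.4 lb/h.

1955 lb/h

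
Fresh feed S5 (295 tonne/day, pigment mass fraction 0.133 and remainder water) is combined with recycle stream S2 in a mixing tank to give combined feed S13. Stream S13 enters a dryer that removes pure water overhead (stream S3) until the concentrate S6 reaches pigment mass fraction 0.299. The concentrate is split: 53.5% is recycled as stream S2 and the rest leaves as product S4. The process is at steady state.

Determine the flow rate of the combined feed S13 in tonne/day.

Overall pigment balance (none leaves overhead): pigment in fresh feed = pigment in product, i.e. 295×0.133 = (1−0.535)·S6·0.299.
S6 = 39.235/(0.299×0.465) = 282.2 tonne/day.
Recycle S2 = 0.535×282.2 = 150.97 tonne/day.
Combined feed S13 = 295 + 150.97 = 445.97 tonne/day.

446 tonne/day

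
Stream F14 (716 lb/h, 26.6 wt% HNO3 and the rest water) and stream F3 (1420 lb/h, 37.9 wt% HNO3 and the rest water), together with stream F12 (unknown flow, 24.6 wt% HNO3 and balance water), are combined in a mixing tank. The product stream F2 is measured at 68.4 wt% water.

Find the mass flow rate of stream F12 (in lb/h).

766.6 lb/h

Let F12 be the unknown flow. Total out = 2136 + F12.
water balance: 1407.4 + 0.754·F12 = 0.684·(2136 + F12)
(0.754 − 0.684)·F12 = 0.684×2136 − 1407.4 = 53.66
F12 = 53.66 / 0.070 = 766.57 lb/h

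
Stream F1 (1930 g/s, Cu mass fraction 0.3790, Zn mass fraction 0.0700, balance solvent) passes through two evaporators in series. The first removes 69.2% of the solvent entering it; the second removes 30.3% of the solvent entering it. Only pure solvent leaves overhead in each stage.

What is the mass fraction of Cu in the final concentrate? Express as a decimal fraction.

0.6681

solvent in feed = 1930×0.551 = 1063.4 g/s.
After stage 1: solvent left = (1−0.692)×1063.4 = 327.54; stream total = 1194.1 g/s.
After stage 2: solvent left = (1−0.303)×327.54 = 228.29; final concentrate = 1094.9 g/s.
Cu fraction = 731.47/1094.9 = 0.6681.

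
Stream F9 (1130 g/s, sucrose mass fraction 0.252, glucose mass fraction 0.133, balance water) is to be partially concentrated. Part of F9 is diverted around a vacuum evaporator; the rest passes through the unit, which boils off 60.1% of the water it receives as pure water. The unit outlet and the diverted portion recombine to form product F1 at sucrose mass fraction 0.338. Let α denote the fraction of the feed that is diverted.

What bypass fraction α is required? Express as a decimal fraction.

0.312

All 1130×0.252 = 284.76 g/s of sucrose reaches F1, so F1 = 284.76/0.338 = 842.49 g/s and vapour = 287.51 g/s.
The evaporator receives (1−α)·1130 of feed at 0.615 water and removes 0.601 of that water:
0.601×0.615×(1−α)×1130 = 287.51
(1−α) = 287.51/417.66 = 0.6884;  α = 0.3116.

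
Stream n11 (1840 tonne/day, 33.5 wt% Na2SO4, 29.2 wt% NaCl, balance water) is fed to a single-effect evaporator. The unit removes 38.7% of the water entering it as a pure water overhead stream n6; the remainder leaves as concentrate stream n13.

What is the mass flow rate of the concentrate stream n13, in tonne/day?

1574 tonne/day

water entering = 1840×0.373 = 686.32 tonne/day; overhead removed = 0.387×686.32 = 265.61 tonne/day.
Concentrate = 1840 − 265.61 = 1574.4 tonne/day.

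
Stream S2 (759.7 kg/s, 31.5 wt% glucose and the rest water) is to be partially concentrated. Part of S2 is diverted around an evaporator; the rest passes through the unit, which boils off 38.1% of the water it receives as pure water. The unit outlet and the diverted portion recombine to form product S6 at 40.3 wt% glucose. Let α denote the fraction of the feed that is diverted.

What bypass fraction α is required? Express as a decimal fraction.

All 759.7×0.315 = 239.31 kg/s of glucose reaches S6, so S6 = 239.31/0.403 = 593.81 kg/s and vapour = 165.89 kg/s.
The evaporator receives (1−α)·759.7 of feed at 0.685 water and removes 0.381 of that water:
0.381×0.685×(1−α)×759.7 = 165.89
(1−α) = 165.89/198.27 = 0.8367;  α = 0.1633.

0.163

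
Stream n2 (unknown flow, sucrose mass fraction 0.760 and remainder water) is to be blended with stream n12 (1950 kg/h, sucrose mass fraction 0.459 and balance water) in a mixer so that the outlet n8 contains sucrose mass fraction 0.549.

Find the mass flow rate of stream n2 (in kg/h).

Let n2 be the unknown flow. Total out = 1950 + n2.
sucrose balance: 895.05 + 0.760·n2 = 0.549·(1950 + n2)
(0.760 − 0.549)·n2 = 0.549×1950 − 895.05 = 175.5
n2 = 175.5 / 0.211 = 831.75 kg/h

831.8 kg/h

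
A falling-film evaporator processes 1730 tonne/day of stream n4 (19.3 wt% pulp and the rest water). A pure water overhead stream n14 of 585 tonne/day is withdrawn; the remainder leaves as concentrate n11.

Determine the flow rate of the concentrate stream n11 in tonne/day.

Concentrate = 1730 − 585 = 1145 tonne/day.

1145 tonne/day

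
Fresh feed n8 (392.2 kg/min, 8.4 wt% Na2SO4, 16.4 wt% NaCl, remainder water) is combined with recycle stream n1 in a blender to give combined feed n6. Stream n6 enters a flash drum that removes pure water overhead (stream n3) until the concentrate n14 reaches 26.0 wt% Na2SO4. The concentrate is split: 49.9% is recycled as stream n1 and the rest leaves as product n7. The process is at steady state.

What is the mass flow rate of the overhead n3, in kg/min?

Overall Na2SO4 balance (none leaves overhead): Na2SO4 in fresh feed = Na2SO4 in product, i.e. 392.2×0.084 = (1−0.499)·n14·0.260.
n14 = 32.945/(0.260×0.501) = 252.92 kg/min.
Recycle n1 = 0.499×252.92 = 126.2 kg/min.
Combined feed n6 = 392.2 + 126.2 = 518.4 kg/min.
Overhead n3 = n6 − n14 = 518.4 − 252.92 = 265.49 kg/min.

265.5 kg/min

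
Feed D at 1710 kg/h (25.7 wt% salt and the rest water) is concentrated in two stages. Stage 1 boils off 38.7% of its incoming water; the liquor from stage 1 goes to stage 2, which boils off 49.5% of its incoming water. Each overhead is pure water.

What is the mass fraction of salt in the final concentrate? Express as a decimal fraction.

0.528

water in feed = 1710×0.743 = 1270.5 kg/h.
After stage 1: water left = (1−0.387)×1270.5 = 778.83; stream total = 1218.3 kg/h.
After stage 2: water left = (1−0.495)×778.83 = 393.31; final concentrate = 832.78 kg/h.
salt fraction = 439.47/832.78 = 0.528.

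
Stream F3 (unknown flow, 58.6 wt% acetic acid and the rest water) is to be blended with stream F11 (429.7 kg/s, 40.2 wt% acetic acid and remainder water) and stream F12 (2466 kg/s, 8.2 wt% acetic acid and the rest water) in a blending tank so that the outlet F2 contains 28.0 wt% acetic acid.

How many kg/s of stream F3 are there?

1424 kg/s

Let F3 be the unknown flow. Total out = 2895.7 + F3.
acetic acid balance: 374.95 + 0.586·F3 = 0.280·(2895.7 + F3)
(0.586 − 0.280)·F3 = 0.280×2895.7 − 374.95 = 435.84
F3 = 435.84 / 0.306 = 1424.3 kg/s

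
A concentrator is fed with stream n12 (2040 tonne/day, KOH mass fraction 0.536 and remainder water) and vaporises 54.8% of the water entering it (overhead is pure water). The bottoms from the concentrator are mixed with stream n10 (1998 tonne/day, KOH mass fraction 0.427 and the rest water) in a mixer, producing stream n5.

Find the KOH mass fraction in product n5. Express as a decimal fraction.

Vapour removed = 0.548×0.464×2040 = 518.71 tonne/day; concentrate = 1521.3 tonne/day.
KOH reaching the mixer = 1093.4 (from concentrate) + 1998×0.427 = 1946.6 tonne/day.
Product flow = 1521.3 + 1998 = 3519.3 tonne/day; KOH fraction = 0.553.

0.553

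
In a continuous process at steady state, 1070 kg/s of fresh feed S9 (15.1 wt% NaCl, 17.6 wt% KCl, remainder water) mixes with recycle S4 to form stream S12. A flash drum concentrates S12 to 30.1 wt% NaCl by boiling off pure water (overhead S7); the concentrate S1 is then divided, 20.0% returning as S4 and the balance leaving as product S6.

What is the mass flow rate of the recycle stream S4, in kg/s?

Overall NaCl balance (none leaves overhead): NaCl in fresh feed = NaCl in product, i.e. 1070×0.151 = (1−0.200)·S1·0.301.
S1 = 161.57/(0.301×0.800) = 670.97 kg/s.
Recycle S4 = 0.200×670.97 = 134.19 kg/s.

134.2 kg/s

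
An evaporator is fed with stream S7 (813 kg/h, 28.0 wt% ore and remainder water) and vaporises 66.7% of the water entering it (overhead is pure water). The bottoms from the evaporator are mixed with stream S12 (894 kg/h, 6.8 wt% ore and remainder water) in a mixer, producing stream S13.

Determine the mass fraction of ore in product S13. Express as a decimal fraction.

0.219

Vapour removed = 0.667×0.720×813 = 390.44 kg/h; concentrate = 422.56 kg/h.
ore reaching the mixer = 227.64 (from concentrate) + 894×0.068 = 288.43 kg/h.
Product flow = 422.56 + 894 = 1316.6 kg/h; ore fraction = 0.219.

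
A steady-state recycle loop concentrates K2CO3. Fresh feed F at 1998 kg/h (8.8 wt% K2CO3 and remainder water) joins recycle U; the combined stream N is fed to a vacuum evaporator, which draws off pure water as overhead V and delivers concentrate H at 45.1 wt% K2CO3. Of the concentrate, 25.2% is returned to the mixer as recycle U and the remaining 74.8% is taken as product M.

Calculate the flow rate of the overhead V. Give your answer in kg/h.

Overall K2CO3 balance (none leaves overhead): K2CO3 in fresh feed = K2CO3 in product, i.e. 1998×0.088 = (1−0.252)·H·0.451.
H = 175.82/(0.451×0.748) = 521.19 kg/h.
Recycle U = 0.252×521.19 = 131.34 kg/h.
Combined feed N = 1998 + 131.34 = 2129.3 kg/h.
Overhead V = N − H = 2129.3 − 521.19 = 1608.1 kg/h.

1608 kg/h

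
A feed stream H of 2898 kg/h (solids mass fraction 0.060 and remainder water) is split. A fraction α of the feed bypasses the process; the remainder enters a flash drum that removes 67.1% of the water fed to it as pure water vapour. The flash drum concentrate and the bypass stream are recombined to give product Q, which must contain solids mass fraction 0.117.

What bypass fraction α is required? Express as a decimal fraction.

0.228

All 2898×0.060 = 173.88 kg/h of solids reaches Q, so Q = 173.88/0.117 = 1486.2 kg/h and vapour = 1411.8 kg/h.
The evaporator receives (1−α)·2898 of feed at 0.940 water and removes 0.671 of that water:
0.671×0.940×(1−α)×2898 = 1411.8
(1−α) = 1411.8/1827.9 = 0.7724;  α = 0.2276.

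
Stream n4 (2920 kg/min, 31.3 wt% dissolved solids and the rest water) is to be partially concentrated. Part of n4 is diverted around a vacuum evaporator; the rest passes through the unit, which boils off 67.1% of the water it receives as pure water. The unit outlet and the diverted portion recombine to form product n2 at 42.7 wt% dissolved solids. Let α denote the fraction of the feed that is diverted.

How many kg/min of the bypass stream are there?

All 2920×0.313 = 913.96 kg/min of dissolved solids reaches n2, so n2 = 913.96/0.427 = 2140.4 kg/min and vapour = 779.58 kg/min.
The evaporator receives (1−α)·2920 of feed at 0.687 water and removes 0.671 of that water:
0.671×0.687×(1−α)×2920 = 779.58
(1−α) = 779.58/1346.1 = 0.5792;  α = 0.4208.
Bypass flow = 0.4208×2920 = 1228.9 kg/min.

1229 kg/min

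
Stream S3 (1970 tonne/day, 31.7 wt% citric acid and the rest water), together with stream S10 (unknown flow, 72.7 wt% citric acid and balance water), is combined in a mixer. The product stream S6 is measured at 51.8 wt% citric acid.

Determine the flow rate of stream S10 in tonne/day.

1895 tonne/day

Let S10 be the unknown flow. Total out = 1970 + S10.
citric acid balance: 624.49 + 0.727·S10 = 0.518·(1970 + S10)
(0.727 − 0.518)·S10 = 0.518×1970 − 624.49 = 395.97
S10 = 395.97 / 0.209 = 1894.6 tonne/day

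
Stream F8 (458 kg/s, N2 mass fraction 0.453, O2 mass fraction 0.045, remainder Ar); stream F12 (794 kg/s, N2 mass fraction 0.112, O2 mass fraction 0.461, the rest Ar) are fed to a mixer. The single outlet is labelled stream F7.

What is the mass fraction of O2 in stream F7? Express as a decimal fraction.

Total flow out = 458 + 794 = 1252 kg/s.
O2 in = 458×0.045 + 794×0.461 = 386.64 kg/s.
O2 mass fraction in F7 = 386.64/1252 = 0.309.

0.309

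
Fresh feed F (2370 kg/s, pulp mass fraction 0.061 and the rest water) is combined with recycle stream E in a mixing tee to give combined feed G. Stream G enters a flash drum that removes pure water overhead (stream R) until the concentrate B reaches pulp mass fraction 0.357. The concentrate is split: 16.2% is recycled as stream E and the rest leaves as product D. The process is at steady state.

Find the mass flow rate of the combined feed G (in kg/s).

Overall pulp balance (none leaves overhead): pulp in fresh feed = pulp in product, i.e. 2370×0.061 = (1−0.162)·B·0.357.
B = 144.57/(0.357×0.838) = 483.24 kg/s.
Recycle E = 0.162×483.24 = 78.285 kg/s.
Combined feed G = 2370 + 78.285 = 2448.3 kg/s.

2448 kg/s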